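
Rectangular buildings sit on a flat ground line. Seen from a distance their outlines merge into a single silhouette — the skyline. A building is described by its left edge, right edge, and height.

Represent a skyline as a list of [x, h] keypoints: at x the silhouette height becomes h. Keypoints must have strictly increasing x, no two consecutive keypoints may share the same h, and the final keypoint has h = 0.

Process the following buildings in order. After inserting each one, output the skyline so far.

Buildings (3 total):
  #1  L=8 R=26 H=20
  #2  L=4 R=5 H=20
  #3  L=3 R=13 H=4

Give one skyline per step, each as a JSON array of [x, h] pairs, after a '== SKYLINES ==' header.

== SKYLINES ==
[[8,20],[26,0]]
[[4,20],[5,0],[8,20],[26,0]]
[[3,4],[4,20],[5,4],[8,20],[26,0]]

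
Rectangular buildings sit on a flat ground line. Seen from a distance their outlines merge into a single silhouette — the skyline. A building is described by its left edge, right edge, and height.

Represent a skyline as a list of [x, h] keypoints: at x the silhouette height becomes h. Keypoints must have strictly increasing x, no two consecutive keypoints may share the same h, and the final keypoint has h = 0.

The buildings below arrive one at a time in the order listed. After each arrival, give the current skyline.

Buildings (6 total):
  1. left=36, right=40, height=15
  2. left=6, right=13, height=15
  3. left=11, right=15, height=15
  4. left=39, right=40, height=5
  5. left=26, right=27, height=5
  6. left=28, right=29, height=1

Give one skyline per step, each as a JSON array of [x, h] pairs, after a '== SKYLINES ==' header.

== SKYLINES ==
[[36,15],[40,0]]
[[6,15],[13,0],[36,15],[40,0]]
[[6,15],[15,0],[36,15],[40,0]]
[[6,15],[15,0],[36,15],[40,0]]
[[6,15],[15,0],[26,5],[27,0],[36,15],[40,0]]
[[6,15],[15,0],[26,5],[27,0],[28,1],[29,0],[36,15],[40,0]]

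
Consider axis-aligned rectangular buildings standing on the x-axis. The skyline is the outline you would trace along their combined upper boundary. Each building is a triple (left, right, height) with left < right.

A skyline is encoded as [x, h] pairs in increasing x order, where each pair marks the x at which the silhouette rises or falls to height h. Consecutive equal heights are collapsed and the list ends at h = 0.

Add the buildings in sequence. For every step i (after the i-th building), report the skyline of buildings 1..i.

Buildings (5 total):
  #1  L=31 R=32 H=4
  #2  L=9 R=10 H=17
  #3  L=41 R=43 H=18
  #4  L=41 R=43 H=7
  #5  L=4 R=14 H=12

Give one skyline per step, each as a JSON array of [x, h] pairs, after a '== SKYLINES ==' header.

== SKYLINES ==
[[31,4],[32,0]]
[[9,17],[10,0],[31,4],[32,0]]
[[9,17],[10,0],[31,4],[32,0],[41,18],[43,0]]
[[9,17],[10,0],[31,4],[32,0],[41,18],[43,0]]
[[4,12],[9,17],[10,12],[14,0],[31,4],[32,0],[41,18],[43,0]]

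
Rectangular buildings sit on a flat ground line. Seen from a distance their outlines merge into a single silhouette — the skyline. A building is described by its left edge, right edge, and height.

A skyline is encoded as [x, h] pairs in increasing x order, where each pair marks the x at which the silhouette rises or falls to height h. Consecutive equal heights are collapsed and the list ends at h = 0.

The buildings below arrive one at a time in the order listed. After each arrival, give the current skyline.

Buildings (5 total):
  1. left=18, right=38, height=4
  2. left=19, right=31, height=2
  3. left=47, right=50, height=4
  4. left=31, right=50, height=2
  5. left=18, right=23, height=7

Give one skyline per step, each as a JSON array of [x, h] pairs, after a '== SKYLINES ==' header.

== SKYLINES ==
[[18,4],[38,0]]
[[18,4],[38,0]]
[[18,4],[38,0],[47,4],[50,0]]
[[18,4],[38,2],[47,4],[50,0]]
[[18,7],[23,4],[38,2],[47,4],[50,0]]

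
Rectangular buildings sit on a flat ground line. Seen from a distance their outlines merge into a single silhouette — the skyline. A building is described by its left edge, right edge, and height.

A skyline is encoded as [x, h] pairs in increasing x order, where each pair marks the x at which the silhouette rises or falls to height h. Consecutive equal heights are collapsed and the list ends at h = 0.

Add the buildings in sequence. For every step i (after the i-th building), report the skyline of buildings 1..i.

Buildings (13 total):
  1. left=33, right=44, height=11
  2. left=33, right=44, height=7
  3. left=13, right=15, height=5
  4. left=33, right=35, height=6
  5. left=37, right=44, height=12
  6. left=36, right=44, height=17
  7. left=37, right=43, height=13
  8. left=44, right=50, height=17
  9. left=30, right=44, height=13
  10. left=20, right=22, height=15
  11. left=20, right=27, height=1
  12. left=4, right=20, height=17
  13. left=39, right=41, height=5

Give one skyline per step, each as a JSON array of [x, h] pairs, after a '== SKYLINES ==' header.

== SKYLINES ==
[[33,11],[44,0]]
[[33,11],[44,0]]
[[13,5],[15,0],[33,11],[44,0]]
[[13,5],[15,0],[33,11],[44,0]]
[[13,5],[15,0],[33,11],[37,12],[44,0]]
[[13,5],[15,0],[33,11],[36,17],[44,0]]
[[13,5],[15,0],[33,11],[36,17],[44,0]]
[[13,5],[15,0],[33,11],[36,17],[50,0]]
[[13,5],[15,0],[30,13],[36,17],[50,0]]
[[13,5],[15,0],[20,15],[22,0],[30,13],[36,17],[50,0]]
[[13,5],[15,0],[20,15],[22,1],[27,0],[30,13],[36,17],[50,0]]
[[4,17],[20,15],[22,1],[27,0],[30,13],[36,17],[50,0]]
[[4,17],[20,15],[22,1],[27,0],[30,13],[36,17],[50,0]]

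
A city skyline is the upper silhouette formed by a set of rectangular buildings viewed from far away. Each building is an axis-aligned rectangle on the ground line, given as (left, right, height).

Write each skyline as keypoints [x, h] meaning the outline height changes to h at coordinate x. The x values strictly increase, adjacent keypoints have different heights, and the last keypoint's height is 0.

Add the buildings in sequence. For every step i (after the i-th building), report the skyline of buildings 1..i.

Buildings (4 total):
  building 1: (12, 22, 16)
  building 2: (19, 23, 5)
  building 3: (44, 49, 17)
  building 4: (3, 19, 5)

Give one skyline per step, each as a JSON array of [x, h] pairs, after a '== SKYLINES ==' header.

== SKYLINES ==
[[12,16],[22,0]]
[[12,16],[22,5],[23,0]]
[[12,16],[22,5],[23,0],[44,17],[49,0]]
[[3,5],[12,16],[22,5],[23,0],[44,17],[49,0]]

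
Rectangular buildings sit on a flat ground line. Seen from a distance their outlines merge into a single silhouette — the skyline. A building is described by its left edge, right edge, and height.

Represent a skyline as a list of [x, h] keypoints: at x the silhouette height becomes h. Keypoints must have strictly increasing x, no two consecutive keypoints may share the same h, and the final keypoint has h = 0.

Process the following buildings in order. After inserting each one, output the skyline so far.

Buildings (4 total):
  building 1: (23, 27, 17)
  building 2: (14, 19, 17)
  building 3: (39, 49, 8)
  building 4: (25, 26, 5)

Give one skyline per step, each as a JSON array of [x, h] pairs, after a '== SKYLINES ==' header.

== SKYLINES ==
[[23,17],[27,0]]
[[14,17],[19,0],[23,17],[27,0]]
[[14,17],[19,0],[23,17],[27,0],[39,8],[49,0]]
[[14,17],[19,0],[23,17],[27,0],[39,8],[49,0]]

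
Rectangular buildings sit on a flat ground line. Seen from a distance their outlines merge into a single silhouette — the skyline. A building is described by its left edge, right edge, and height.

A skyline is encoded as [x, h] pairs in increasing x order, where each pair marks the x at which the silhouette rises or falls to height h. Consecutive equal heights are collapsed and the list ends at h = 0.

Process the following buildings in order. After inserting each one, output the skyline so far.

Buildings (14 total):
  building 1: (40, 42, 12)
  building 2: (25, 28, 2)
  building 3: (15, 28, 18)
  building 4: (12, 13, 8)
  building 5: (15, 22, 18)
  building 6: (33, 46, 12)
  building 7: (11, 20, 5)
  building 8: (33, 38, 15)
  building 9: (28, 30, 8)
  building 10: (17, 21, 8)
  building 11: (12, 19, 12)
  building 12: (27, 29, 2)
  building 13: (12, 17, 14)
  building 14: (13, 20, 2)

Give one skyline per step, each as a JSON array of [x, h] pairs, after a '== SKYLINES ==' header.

== SKYLINES ==
[[40,12],[42,0]]
[[25,2],[28,0],[40,12],[42,0]]
[[15,18],[28,0],[40,12],[42,0]]
[[12,8],[13,0],[15,18],[28,0],[40,12],[42,0]]
[[12,8],[13,0],[15,18],[28,0],[40,12],[42,0]]
[[12,8],[13,0],[15,18],[28,0],[33,12],[46,0]]
[[11,5],[12,8],[13,5],[15,18],[28,0],[33,12],[46,0]]
[[11,5],[12,8],[13,5],[15,18],[28,0],[33,15],[38,12],[46,0]]
[[11,5],[12,8],[13,5],[15,18],[28,8],[30,0],[33,15],[38,12],[46,0]]
[[11,5],[12,8],[13,5],[15,18],[28,8],[30,0],[33,15],[38,12],[46,0]]
[[11,5],[12,12],[15,18],[28,8],[30,0],[33,15],[38,12],[46,0]]
[[11,5],[12,12],[15,18],[28,8],[30,0],[33,15],[38,12],[46,0]]
[[11,5],[12,14],[15,18],[28,8],[30,0],[33,15],[38,12],[46,0]]
[[11,5],[12,14],[15,18],[28,8],[30,0],[33,15],[38,12],[46,0]]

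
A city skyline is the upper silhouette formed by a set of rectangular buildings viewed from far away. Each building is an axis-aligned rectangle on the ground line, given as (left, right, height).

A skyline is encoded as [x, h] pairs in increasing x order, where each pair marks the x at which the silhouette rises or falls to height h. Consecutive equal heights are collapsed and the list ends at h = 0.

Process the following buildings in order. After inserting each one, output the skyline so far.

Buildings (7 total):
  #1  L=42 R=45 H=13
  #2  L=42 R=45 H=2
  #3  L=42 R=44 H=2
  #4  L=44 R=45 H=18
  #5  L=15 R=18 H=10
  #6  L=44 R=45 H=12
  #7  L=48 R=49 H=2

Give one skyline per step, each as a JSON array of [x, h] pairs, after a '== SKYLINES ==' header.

== SKYLINES ==
[[42,13],[45,0]]
[[42,13],[45,0]]
[[42,13],[45,0]]
[[42,13],[44,18],[45,0]]
[[15,10],[18,0],[42,13],[44,18],[45,0]]
[[15,10],[18,0],[42,13],[44,18],[45,0]]
[[15,10],[18,0],[42,13],[44,18],[45,0],[48,2],[49,0]]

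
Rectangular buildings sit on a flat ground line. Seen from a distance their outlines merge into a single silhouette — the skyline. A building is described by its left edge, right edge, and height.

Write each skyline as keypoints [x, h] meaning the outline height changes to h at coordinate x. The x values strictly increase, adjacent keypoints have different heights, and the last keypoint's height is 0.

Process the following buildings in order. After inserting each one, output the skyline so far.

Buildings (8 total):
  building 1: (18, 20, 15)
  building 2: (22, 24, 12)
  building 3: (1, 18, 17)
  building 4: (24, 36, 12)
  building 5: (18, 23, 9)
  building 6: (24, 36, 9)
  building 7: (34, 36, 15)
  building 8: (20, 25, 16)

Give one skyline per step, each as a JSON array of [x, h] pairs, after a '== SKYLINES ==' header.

== SKYLINES ==
[[18,15],[20,0]]
[[18,15],[20,0],[22,12],[24,0]]
[[1,17],[18,15],[20,0],[22,12],[24,0]]
[[1,17],[18,15],[20,0],[22,12],[36,0]]
[[1,17],[18,15],[20,9],[22,12],[36,0]]
[[1,17],[18,15],[20,9],[22,12],[36,0]]
[[1,17],[18,15],[20,9],[22,12],[34,15],[36,0]]
[[1,17],[18,15],[20,16],[25,12],[34,15],[36,0]]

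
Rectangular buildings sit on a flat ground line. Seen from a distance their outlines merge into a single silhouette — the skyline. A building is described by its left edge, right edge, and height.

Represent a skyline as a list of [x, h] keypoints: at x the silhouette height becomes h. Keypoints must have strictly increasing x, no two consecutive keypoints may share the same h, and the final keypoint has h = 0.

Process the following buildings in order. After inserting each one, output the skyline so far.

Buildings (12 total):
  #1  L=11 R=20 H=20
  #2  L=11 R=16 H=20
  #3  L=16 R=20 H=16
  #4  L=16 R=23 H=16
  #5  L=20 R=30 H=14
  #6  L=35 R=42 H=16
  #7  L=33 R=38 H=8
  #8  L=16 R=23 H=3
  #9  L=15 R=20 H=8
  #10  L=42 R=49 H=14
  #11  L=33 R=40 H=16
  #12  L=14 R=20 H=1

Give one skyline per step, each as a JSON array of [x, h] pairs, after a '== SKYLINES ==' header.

== SKYLINES ==
[[11,20],[20,0]]
[[11,20],[20,0]]
[[11,20],[20,0]]
[[11,20],[20,16],[23,0]]
[[11,20],[20,16],[23,14],[30,0]]
[[11,20],[20,16],[23,14],[30,0],[35,16],[42,0]]
[[11,20],[20,16],[23,14],[30,0],[33,8],[35,16],[42,0]]
[[11,20],[20,16],[23,14],[30,0],[33,8],[35,16],[42,0]]
[[11,20],[20,16],[23,14],[30,0],[33,8],[35,16],[42,0]]
[[11,20],[20,16],[23,14],[30,0],[33,8],[35,16],[42,14],[49,0]]
[[11,20],[20,16],[23,14],[30,0],[33,16],[42,14],[49,0]]
[[11,20],[20,16],[23,14],[30,0],[33,16],[42,14],[49,0]]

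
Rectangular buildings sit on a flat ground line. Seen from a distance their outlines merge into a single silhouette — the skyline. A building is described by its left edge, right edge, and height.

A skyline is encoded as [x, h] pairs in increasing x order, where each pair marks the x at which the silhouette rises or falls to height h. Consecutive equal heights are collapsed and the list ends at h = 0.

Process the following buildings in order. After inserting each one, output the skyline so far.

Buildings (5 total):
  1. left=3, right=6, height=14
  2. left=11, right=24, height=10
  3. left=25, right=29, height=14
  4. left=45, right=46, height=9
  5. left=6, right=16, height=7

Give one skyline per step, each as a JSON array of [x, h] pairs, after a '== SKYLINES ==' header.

== SKYLINES ==
[[3,14],[6,0]]
[[3,14],[6,0],[11,10],[24,0]]
[[3,14],[6,0],[11,10],[24,0],[25,14],[29,0]]
[[3,14],[6,0],[11,10],[24,0],[25,14],[29,0],[45,9],[46,0]]
[[3,14],[6,7],[11,10],[24,0],[25,14],[29,0],[45,9],[46,0]]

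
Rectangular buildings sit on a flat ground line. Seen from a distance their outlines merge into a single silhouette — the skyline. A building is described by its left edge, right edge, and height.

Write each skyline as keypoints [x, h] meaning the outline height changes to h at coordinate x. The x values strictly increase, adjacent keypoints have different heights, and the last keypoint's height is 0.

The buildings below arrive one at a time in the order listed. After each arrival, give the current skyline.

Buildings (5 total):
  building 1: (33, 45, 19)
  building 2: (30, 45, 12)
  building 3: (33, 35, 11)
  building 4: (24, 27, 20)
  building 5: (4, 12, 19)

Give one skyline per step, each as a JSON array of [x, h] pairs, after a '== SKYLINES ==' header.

== SKYLINES ==
[[33,19],[45,0]]
[[30,12],[33,19],[45,0]]
[[30,12],[33,19],[45,0]]
[[24,20],[27,0],[30,12],[33,19],[45,0]]
[[4,19],[12,0],[24,20],[27,0],[30,12],[33,19],[45,0]]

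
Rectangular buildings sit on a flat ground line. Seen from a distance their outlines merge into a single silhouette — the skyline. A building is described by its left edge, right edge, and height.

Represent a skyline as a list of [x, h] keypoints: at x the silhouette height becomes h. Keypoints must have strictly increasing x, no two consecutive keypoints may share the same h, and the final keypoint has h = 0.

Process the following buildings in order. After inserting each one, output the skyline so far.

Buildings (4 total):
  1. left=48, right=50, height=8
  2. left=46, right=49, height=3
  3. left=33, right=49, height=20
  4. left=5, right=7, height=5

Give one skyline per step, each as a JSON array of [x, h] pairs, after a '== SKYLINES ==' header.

== SKYLINES ==
[[48,8],[50,0]]
[[46,3],[48,8],[50,0]]
[[33,20],[49,8],[50,0]]
[[5,5],[7,0],[33,20],[49,8],[50,0]]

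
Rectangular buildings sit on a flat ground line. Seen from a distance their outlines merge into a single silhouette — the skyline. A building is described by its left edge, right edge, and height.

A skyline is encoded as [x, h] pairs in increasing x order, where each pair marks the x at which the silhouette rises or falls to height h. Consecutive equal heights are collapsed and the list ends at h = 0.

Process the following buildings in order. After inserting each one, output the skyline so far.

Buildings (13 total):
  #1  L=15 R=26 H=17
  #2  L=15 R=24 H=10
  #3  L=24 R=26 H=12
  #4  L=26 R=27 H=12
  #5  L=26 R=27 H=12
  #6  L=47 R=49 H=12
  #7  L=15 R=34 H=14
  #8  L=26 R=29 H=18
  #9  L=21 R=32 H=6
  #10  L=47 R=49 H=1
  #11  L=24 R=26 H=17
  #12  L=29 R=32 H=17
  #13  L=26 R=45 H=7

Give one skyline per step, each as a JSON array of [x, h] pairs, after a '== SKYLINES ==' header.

== SKYLINES ==
[[15,17],[26,0]]
[[15,17],[26,0]]
[[15,17],[26,0]]
[[15,17],[26,12],[27,0]]
[[15,17],[26,12],[27,0]]
[[15,17],[26,12],[27,0],[47,12],[49,0]]
[[15,17],[26,14],[34,0],[47,12],[49,0]]
[[15,17],[26,18],[29,14],[34,0],[47,12],[49,0]]
[[15,17],[26,18],[29,14],[34,0],[47,12],[49,0]]
[[15,17],[26,18],[29,14],[34,0],[47,12],[49,0]]
[[15,17],[26,18],[29,14],[34,0],[47,12],[49,0]]
[[15,17],[26,18],[29,17],[32,14],[34,0],[47,12],[49,0]]
[[15,17],[26,18],[29,17],[32,14],[34,7],[45,0],[47,12],[49,0]]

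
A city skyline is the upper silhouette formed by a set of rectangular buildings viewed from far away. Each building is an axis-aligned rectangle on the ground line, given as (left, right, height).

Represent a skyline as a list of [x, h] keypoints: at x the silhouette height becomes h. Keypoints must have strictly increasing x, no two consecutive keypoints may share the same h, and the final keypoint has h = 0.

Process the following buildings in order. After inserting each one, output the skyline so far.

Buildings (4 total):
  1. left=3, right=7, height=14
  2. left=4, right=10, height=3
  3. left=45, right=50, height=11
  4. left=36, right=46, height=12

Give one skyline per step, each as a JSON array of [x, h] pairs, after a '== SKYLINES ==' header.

== SKYLINES ==
[[3,14],[7,0]]
[[3,14],[7,3],[10,0]]
[[3,14],[7,3],[10,0],[45,11],[50,0]]
[[3,14],[7,3],[10,0],[36,12],[46,11],[50,0]]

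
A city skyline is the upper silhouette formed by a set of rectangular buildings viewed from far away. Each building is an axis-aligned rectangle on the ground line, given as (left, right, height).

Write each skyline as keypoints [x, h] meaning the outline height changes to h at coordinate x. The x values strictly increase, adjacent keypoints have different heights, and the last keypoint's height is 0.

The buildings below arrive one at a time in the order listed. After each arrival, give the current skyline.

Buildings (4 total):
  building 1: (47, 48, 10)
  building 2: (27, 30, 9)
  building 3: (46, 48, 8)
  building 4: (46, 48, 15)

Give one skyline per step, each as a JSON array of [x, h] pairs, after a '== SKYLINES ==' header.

== SKYLINES ==
[[47,10],[48,0]]
[[27,9],[30,0],[47,10],[48,0]]
[[27,9],[30,0],[46,8],[47,10],[48,0]]
[[27,9],[30,0],[46,15],[48,0]]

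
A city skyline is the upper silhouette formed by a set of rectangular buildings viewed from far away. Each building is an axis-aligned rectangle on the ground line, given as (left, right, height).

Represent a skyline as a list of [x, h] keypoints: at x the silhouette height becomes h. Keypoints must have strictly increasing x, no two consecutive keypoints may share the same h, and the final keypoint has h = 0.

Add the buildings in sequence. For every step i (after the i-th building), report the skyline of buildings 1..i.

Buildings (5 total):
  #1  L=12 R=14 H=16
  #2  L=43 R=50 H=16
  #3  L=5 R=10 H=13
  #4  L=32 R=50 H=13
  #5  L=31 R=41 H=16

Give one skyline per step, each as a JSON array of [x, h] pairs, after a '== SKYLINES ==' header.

== SKYLINES ==
[[12,16],[14,0]]
[[12,16],[14,0],[43,16],[50,0]]
[[5,13],[10,0],[12,16],[14,0],[43,16],[50,0]]
[[5,13],[10,0],[12,16],[14,0],[32,13],[43,16],[50,0]]
[[5,13],[10,0],[12,16],[14,0],[31,16],[41,13],[43,16],[50,0]]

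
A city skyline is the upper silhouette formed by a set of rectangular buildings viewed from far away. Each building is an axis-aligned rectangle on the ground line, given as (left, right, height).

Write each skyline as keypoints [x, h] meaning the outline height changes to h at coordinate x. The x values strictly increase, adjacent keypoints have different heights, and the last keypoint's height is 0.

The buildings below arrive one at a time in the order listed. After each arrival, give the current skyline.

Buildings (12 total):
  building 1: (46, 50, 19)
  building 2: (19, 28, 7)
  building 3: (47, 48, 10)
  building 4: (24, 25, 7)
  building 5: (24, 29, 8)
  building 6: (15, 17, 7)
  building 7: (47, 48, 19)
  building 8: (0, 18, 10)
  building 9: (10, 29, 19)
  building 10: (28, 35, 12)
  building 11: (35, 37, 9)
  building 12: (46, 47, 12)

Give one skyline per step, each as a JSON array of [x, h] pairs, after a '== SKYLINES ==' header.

== SKYLINES ==
[[46,19],[50,0]]
[[19,7],[28,0],[46,19],[50,0]]
[[19,7],[28,0],[46,19],[50,0]]
[[19,7],[28,0],[46,19],[50,0]]
[[19,7],[24,8],[29,0],[46,19],[50,0]]
[[15,7],[17,0],[19,7],[24,8],[29,0],[46,19],[50,0]]
[[15,7],[17,0],[19,7],[24,8],[29,0],[46,19],[50,0]]
[[0,10],[18,0],[19,7],[24,8],[29,0],[46,19],[50,0]]
[[0,10],[10,19],[29,0],[46,19],[50,0]]
[[0,10],[10,19],[29,12],[35,0],[46,19],[50,0]]
[[0,10],[10,19],[29,12],[35,9],[37,0],[46,19],[50,0]]
[[0,10],[10,19],[29,12],[35,9],[37,0],[46,19],[50,0]]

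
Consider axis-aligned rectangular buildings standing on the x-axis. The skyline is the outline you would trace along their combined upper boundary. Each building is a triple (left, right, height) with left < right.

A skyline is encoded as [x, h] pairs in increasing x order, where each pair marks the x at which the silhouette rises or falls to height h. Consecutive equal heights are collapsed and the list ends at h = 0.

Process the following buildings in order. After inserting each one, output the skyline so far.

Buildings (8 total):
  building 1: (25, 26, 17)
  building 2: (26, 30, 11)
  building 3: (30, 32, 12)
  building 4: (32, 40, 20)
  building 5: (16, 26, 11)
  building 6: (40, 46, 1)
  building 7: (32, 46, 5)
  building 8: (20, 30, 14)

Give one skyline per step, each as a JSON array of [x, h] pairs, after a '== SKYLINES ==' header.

== SKYLINES ==
[[25,17],[26,0]]
[[25,17],[26,11],[30,0]]
[[25,17],[26,11],[30,12],[32,0]]
[[25,17],[26,11],[30,12],[32,20],[40,0]]
[[16,11],[25,17],[26,11],[30,12],[32,20],[40,0]]
[[16,11],[25,17],[26,11],[30,12],[32,20],[40,1],[46,0]]
[[16,11],[25,17],[26,11],[30,12],[32,20],[40,5],[46,0]]
[[16,11],[20,14],[25,17],[26,14],[30,12],[32,20],[40,5],[46,0]]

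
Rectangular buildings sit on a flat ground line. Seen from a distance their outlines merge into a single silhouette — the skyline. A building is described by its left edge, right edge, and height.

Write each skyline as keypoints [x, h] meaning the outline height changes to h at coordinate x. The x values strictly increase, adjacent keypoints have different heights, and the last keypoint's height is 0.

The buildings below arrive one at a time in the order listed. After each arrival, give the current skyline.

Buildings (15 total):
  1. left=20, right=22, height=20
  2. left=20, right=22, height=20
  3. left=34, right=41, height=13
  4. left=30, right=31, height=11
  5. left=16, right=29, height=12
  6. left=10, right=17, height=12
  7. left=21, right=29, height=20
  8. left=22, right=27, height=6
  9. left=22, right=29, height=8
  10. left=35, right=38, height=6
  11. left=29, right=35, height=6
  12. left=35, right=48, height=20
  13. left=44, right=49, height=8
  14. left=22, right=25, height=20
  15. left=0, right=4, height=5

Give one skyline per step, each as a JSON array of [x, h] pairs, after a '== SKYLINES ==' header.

== SKYLINES ==
[[20,20],[22,0]]
[[20,20],[22,0]]
[[20,20],[22,0],[34,13],[41,0]]
[[20,20],[22,0],[30,11],[31,0],[34,13],[41,0]]
[[16,12],[20,20],[22,12],[29,0],[30,11],[31,0],[34,13],[41,0]]
[[10,12],[20,20],[22,12],[29,0],[30,11],[31,0],[34,13],[41,0]]
[[10,12],[20,20],[29,0],[30,11],[31,0],[34,13],[41,0]]
[[10,12],[20,20],[29,0],[30,11],[31,0],[34,13],[41,0]]
[[10,12],[20,20],[29,0],[30,11],[31,0],[34,13],[41,0]]
[[10,12],[20,20],[29,0],[30,11],[31,0],[34,13],[41,0]]
[[10,12],[20,20],[29,6],[30,11],[31,6],[34,13],[41,0]]
[[10,12],[20,20],[29,6],[30,11],[31,6],[34,13],[35,20],[48,0]]
[[10,12],[20,20],[29,6],[30,11],[31,6],[34,13],[35,20],[48,8],[49,0]]
[[10,12],[20,20],[29,6],[30,11],[31,6],[34,13],[35,20],[48,8],[49,0]]
[[0,5],[4,0],[10,12],[20,20],[29,6],[30,11],[31,6],[34,13],[35,20],[48,8],[49,0]]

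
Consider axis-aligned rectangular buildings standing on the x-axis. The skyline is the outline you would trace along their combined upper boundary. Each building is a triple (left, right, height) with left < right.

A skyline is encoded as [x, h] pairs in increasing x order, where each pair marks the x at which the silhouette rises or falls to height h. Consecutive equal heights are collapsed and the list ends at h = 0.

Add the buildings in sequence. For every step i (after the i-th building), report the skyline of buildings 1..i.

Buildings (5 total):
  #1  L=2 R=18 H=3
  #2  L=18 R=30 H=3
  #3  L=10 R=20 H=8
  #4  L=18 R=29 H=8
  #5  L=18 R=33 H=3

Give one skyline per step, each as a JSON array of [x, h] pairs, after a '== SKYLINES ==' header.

== SKYLINES ==
[[2,3],[18,0]]
[[2,3],[30,0]]
[[2,3],[10,8],[20,3],[30,0]]
[[2,3],[10,8],[29,3],[30,0]]
[[2,3],[10,8],[29,3],[33,0]]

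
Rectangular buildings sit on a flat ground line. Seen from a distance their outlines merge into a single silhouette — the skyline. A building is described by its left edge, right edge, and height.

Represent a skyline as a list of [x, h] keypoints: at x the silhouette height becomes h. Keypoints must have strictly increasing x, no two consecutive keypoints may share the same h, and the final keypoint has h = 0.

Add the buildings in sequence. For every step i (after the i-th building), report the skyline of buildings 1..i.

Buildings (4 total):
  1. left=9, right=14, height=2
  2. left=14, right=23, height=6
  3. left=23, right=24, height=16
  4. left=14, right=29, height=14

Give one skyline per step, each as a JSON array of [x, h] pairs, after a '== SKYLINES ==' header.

== SKYLINES ==
[[9,2],[14,0]]
[[9,2],[14,6],[23,0]]
[[9,2],[14,6],[23,16],[24,0]]
[[9,2],[14,14],[23,16],[24,14],[29,0]]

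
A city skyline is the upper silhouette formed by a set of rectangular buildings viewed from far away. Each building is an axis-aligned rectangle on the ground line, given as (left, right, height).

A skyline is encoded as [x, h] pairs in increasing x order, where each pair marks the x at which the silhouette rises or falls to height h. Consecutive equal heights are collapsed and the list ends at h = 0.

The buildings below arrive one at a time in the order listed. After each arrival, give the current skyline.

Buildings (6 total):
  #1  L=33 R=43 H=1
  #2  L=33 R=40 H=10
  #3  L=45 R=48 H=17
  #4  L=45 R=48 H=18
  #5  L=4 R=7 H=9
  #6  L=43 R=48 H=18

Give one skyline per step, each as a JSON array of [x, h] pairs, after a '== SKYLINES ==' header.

== SKYLINES ==
[[33,1],[43,0]]
[[33,10],[40,1],[43,0]]
[[33,10],[40,1],[43,0],[45,17],[48,0]]
[[33,10],[40,1],[43,0],[45,18],[48,0]]
[[4,9],[7,0],[33,10],[40,1],[43,0],[45,18],[48,0]]
[[4,9],[7,0],[33,10],[40,1],[43,18],[48,0]]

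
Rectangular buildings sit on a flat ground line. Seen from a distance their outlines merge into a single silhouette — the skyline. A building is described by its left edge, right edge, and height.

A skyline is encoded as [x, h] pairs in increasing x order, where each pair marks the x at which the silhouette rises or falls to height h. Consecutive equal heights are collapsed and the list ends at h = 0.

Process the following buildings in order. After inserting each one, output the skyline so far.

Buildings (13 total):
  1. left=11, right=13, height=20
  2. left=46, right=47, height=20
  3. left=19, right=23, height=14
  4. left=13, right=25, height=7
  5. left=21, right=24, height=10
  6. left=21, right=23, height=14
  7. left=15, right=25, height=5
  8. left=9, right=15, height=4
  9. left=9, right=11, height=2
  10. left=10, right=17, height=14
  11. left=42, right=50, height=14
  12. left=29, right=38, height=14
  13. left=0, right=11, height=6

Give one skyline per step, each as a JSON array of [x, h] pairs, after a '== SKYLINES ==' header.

== SKYLINES ==
[[11,20],[13,0]]
[[11,20],[13,0],[46,20],[47,0]]
[[11,20],[13,0],[19,14],[23,0],[46,20],[47,0]]
[[11,20],[13,7],[19,14],[23,7],[25,0],[46,20],[47,0]]
[[11,20],[13,7],[19,14],[23,10],[24,7],[25,0],[46,20],[47,0]]
[[11,20],[13,7],[19,14],[23,10],[24,7],[25,0],[46,20],[47,0]]
[[11,20],[13,7],[19,14],[23,10],[24,7],[25,0],[46,20],[47,0]]
[[9,4],[11,20],[13,7],[19,14],[23,10],[24,7],[25,0],[46,20],[47,0]]
[[9,4],[11,20],[13,7],[19,14],[23,10],[24,7],[25,0],[46,20],[47,0]]
[[9,4],[10,14],[11,20],[13,14],[17,7],[19,14],[23,10],[24,7],[25,0],[46,20],[47,0]]
[[9,4],[10,14],[11,20],[13,14],[17,7],[19,14],[23,10],[24,7],[25,0],[42,14],[46,20],[47,14],[50,0]]
[[9,4],[10,14],[11,20],[13,14],[17,7],[19,14],[23,10],[24,7],[25,0],[29,14],[38,0],[42,14],[46,20],[47,14],[50,0]]
[[0,6],[10,14],[11,20],[13,14],[17,7],[19,14],[23,10],[24,7],[25,0],[29,14],[38,0],[42,14],[46,20],[47,14],[50,0]]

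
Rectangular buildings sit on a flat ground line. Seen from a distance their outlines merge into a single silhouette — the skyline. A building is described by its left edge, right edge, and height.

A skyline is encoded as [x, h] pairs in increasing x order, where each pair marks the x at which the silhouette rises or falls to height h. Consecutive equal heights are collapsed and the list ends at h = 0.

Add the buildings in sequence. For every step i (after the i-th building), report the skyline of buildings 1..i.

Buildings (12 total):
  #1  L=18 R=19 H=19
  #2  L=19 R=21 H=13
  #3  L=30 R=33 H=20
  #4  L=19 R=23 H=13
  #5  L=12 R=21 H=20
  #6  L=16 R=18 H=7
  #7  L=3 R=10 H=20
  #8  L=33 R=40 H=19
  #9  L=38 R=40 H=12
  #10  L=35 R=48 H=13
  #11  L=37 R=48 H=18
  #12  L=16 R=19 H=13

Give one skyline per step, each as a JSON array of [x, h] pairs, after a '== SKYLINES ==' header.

== SKYLINES ==
[[18,19],[19,0]]
[[18,19],[19,13],[21,0]]
[[18,19],[19,13],[21,0],[30,20],[33,0]]
[[18,19],[19,13],[23,0],[30,20],[33,0]]
[[12,20],[21,13],[23,0],[30,20],[33,0]]
[[12,20],[21,13],[23,0],[30,20],[33,0]]
[[3,20],[10,0],[12,20],[21,13],[23,0],[30,20],[33,0]]
[[3,20],[10,0],[12,20],[21,13],[23,0],[30,20],[33,19],[40,0]]
[[3,20],[10,0],[12,20],[21,13],[23,0],[30,20],[33,19],[40,0]]
[[3,20],[10,0],[12,20],[21,13],[23,0],[30,20],[33,19],[40,13],[48,0]]
[[3,20],[10,0],[12,20],[21,13],[23,0],[30,20],[33,19],[40,18],[48,0]]
[[3,20],[10,0],[12,20],[21,13],[23,0],[30,20],[33,19],[40,18],[48,0]]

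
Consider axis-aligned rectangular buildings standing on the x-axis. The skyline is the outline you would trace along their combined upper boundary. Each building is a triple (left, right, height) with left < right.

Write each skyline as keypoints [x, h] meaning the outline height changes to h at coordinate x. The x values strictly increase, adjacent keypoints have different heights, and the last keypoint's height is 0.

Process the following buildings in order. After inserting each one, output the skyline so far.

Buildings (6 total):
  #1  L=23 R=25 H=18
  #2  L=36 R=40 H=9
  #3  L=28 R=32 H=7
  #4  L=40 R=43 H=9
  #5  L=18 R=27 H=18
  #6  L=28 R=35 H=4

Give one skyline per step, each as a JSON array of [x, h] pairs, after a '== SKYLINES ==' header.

== SKYLINES ==
[[23,18],[25,0]]
[[23,18],[25,0],[36,9],[40,0]]
[[23,18],[25,0],[28,7],[32,0],[36,9],[40,0]]
[[23,18],[25,0],[28,7],[32,0],[36,9],[43,0]]
[[18,18],[27,0],[28,7],[32,0],[36,9],[43,0]]
[[18,18],[27,0],[28,7],[32,4],[35,0],[36,9],[43,0]]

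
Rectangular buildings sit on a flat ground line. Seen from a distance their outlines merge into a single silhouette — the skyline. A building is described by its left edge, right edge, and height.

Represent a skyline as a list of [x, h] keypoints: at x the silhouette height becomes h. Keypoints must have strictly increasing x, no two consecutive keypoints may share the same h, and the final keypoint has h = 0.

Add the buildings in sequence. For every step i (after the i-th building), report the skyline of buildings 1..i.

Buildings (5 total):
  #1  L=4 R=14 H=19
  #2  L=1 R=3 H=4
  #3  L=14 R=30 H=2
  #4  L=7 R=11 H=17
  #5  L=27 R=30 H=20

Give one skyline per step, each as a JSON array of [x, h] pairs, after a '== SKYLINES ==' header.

== SKYLINES ==
[[4,19],[14,0]]
[[1,4],[3,0],[4,19],[14,0]]
[[1,4],[3,0],[4,19],[14,2],[30,0]]
[[1,4],[3,0],[4,19],[14,2],[30,0]]
[[1,4],[3,0],[4,19],[14,2],[27,20],[30,0]]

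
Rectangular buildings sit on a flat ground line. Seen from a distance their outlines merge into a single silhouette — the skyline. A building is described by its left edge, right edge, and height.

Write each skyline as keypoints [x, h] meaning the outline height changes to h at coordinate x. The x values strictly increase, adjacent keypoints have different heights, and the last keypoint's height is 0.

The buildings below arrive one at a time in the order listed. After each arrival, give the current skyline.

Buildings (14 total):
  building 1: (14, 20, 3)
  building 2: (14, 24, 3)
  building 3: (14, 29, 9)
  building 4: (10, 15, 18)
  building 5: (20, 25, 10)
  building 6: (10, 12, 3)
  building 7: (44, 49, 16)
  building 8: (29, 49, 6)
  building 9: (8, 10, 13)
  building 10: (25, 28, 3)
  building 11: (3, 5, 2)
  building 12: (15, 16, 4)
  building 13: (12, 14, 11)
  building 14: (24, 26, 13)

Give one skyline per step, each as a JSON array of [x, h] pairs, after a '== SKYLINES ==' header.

== SKYLINES ==
[[14,3],[20,0]]
[[14,3],[24,0]]
[[14,9],[29,0]]
[[10,18],[15,9],[29,0]]
[[10,18],[15,9],[20,10],[25,9],[29,0]]
[[10,18],[15,9],[20,10],[25,9],[29,0]]
[[10,18],[15,9],[20,10],[25,9],[29,0],[44,16],[49,0]]
[[10,18],[15,9],[20,10],[25,9],[29,6],[44,16],[49,0]]
[[8,13],[10,18],[15,9],[20,10],[25,9],[29,6],[44,16],[49,0]]
[[8,13],[10,18],[15,9],[20,10],[25,9],[29,6],[44,16],[49,0]]
[[3,2],[5,0],[8,13],[10,18],[15,9],[20,10],[25,9],[29,6],[44,16],[49,0]]
[[3,2],[5,0],[8,13],[10,18],[15,9],[20,10],[25,9],[29,6],[44,16],[49,0]]
[[3,2],[5,0],[8,13],[10,18],[15,9],[20,10],[25,9],[29,6],[44,16],[49,0]]
[[3,2],[5,0],[8,13],[10,18],[15,9],[20,10],[24,13],[26,9],[29,6],[44,16],[49,0]]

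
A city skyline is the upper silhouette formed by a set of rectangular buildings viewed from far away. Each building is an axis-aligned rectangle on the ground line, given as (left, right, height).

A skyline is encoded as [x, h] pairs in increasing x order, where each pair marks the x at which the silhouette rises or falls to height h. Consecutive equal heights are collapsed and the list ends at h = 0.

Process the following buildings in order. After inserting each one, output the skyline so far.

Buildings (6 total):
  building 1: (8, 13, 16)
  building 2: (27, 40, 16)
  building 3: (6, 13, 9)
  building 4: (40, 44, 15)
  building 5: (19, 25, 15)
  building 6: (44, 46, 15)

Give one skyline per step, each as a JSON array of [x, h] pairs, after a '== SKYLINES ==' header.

== SKYLINES ==
[[8,16],[13,0]]
[[8,16],[13,0],[27,16],[40,0]]
[[6,9],[8,16],[13,0],[27,16],[40,0]]
[[6,9],[8,16],[13,0],[27,16],[40,15],[44,0]]
[[6,9],[8,16],[13,0],[19,15],[25,0],[27,16],[40,15],[44,0]]
[[6,9],[8,16],[13,0],[19,15],[25,0],[27,16],[40,15],[46,0]]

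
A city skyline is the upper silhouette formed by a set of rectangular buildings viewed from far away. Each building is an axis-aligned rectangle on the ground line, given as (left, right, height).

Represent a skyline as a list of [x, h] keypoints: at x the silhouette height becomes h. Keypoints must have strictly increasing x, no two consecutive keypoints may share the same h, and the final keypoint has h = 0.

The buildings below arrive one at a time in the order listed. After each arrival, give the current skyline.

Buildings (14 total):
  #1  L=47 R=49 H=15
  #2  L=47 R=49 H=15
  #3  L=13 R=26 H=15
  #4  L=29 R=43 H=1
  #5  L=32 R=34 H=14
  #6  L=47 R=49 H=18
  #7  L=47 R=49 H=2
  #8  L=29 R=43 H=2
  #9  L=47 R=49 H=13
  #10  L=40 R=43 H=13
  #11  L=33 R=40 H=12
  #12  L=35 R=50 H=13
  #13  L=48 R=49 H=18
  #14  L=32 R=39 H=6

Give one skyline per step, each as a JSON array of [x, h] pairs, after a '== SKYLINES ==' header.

== SKYLINES ==
[[47,15],[49,0]]
[[47,15],[49,0]]
[[13,15],[26,0],[47,15],[49,0]]
[[13,15],[26,0],[29,1],[43,0],[47,15],[49,0]]
[[13,15],[26,0],[29,1],[32,14],[34,1],[43,0],[47,15],[49,0]]
[[13,15],[26,0],[29,1],[32,14],[34,1],[43,0],[47,18],[49,0]]
[[13,15],[26,0],[29,1],[32,14],[34,1],[43,0],[47,18],[49,0]]
[[13,15],[26,0],[29,2],[32,14],[34,2],[43,0],[47,18],[49,0]]
[[13,15],[26,0],[29,2],[32,14],[34,2],[43,0],[47,18],[49,0]]
[[13,15],[26,0],[29,2],[32,14],[34,2],[40,13],[43,0],[47,18],[49,0]]
[[13,15],[26,0],[29,2],[32,14],[34,12],[40,13],[43,0],[47,18],[49,0]]
[[13,15],[26,0],[29,2],[32,14],[34,12],[35,13],[47,18],[49,13],[50,0]]
[[13,15],[26,0],[29,2],[32,14],[34,12],[35,13],[47,18],[49,13],[50,0]]
[[13,15],[26,0],[29,2],[32,14],[34,12],[35,13],[47,18],[49,13],[50,0]]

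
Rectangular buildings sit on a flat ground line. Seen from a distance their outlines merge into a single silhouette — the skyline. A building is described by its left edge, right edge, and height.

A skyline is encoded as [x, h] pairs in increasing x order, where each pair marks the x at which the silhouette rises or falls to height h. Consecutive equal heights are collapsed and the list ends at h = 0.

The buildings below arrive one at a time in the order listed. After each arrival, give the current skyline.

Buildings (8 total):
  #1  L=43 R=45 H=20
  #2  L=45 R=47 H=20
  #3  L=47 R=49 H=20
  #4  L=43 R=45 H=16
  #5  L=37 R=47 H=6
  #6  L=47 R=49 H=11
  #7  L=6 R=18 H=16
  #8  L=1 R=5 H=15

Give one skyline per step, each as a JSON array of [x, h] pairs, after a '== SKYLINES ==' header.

== SKYLINES ==
[[43,20],[45,0]]
[[43,20],[47,0]]
[[43,20],[49,0]]
[[43,20],[49,0]]
[[37,6],[43,20],[49,0]]
[[37,6],[43,20],[49,0]]
[[6,16],[18,0],[37,6],[43,20],[49,0]]
[[1,15],[5,0],[6,16],[18,0],[37,6],[43,20],[49,0]]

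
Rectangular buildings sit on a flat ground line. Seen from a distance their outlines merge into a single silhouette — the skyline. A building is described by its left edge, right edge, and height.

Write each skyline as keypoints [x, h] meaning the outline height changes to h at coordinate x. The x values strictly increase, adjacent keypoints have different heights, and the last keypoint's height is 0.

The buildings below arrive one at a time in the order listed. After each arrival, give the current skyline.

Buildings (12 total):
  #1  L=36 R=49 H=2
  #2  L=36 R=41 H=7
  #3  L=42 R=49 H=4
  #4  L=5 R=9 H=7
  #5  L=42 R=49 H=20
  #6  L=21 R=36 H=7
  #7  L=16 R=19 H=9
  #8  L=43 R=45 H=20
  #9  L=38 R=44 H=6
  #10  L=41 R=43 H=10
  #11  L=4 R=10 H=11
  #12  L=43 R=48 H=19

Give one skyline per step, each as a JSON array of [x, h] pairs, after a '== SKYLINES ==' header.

== SKYLINES ==
[[36,2],[49,0]]
[[36,7],[41,2],[49,0]]
[[36,7],[41,2],[42,4],[49,0]]
[[5,7],[9,0],[36,7],[41,2],[42,4],[49,0]]
[[5,7],[9,0],[36,7],[41,2],[42,20],[49,0]]
[[5,7],[9,0],[21,7],[41,2],[42,20],[49,0]]
[[5,7],[9,0],[16,9],[19,0],[21,7],[41,2],[42,20],[49,0]]
[[5,7],[9,0],[16,9],[19,0],[21,7],[41,2],[42,20],[49,0]]
[[5,7],[9,0],[16,9],[19,0],[21,7],[41,6],[42,20],[49,0]]
[[5,7],[9,0],[16,9],[19,0],[21,7],[41,10],[42,20],[49,0]]
[[4,11],[10,0],[16,9],[19,0],[21,7],[41,10],[42,20],[49,0]]
[[4,11],[10,0],[16,9],[19,0],[21,7],[41,10],[42,20],[49,0]]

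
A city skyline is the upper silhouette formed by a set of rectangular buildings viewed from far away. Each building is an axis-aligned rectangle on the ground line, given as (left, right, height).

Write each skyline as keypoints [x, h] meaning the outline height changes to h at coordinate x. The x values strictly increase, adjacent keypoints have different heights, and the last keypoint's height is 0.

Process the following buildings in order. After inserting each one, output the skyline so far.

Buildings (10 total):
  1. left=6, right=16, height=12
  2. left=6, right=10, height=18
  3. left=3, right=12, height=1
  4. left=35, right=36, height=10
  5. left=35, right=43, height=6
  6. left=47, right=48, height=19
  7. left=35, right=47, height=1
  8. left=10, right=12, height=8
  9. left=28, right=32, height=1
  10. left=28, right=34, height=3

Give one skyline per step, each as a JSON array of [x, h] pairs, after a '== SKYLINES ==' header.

== SKYLINES ==
[[6,12],[16,0]]
[[6,18],[10,12],[16,0]]
[[3,1],[6,18],[10,12],[16,0]]
[[3,1],[6,18],[10,12],[16,0],[35,10],[36,0]]
[[3,1],[6,18],[10,12],[16,0],[35,10],[36,6],[43,0]]
[[3,1],[6,18],[10,12],[16,0],[35,10],[36,6],[43,0],[47,19],[48,0]]
[[3,1],[6,18],[10,12],[16,0],[35,10],[36,6],[43,1],[47,19],[48,0]]
[[3,1],[6,18],[10,12],[16,0],[35,10],[36,6],[43,1],[47,19],[48,0]]
[[3,1],[6,18],[10,12],[16,0],[28,1],[32,0],[35,10],[36,6],[43,1],[47,19],[48,0]]
[[3,1],[6,18],[10,12],[16,0],[28,3],[34,0],[35,10],[36,6],[43,1],[47,19],[48,0]]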